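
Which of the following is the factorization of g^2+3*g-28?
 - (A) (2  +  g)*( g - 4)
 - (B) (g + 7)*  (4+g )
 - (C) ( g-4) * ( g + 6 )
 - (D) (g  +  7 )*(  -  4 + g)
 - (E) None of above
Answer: D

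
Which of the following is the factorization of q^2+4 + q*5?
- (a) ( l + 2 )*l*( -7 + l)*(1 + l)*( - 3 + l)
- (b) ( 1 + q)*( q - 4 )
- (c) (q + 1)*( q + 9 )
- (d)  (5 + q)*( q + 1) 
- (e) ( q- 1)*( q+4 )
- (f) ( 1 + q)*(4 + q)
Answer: f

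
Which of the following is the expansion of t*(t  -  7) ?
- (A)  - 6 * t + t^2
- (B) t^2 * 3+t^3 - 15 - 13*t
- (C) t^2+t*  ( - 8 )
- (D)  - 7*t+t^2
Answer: D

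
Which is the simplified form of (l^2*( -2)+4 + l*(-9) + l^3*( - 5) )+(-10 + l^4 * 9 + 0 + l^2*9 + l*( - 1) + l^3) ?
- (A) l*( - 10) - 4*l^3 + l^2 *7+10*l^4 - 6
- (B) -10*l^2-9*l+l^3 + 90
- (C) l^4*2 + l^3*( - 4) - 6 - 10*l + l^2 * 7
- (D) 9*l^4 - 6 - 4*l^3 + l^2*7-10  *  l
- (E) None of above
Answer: D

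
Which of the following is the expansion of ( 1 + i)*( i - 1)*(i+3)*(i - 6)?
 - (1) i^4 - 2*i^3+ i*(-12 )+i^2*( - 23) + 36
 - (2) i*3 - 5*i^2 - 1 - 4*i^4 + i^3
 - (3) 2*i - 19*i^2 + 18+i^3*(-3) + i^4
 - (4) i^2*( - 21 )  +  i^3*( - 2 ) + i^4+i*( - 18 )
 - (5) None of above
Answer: 5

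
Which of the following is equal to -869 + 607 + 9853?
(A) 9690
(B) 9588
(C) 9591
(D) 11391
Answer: C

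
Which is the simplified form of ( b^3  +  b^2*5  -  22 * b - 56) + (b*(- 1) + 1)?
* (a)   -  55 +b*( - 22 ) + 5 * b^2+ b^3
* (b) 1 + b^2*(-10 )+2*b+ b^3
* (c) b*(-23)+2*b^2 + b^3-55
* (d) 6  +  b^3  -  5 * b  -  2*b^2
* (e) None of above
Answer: e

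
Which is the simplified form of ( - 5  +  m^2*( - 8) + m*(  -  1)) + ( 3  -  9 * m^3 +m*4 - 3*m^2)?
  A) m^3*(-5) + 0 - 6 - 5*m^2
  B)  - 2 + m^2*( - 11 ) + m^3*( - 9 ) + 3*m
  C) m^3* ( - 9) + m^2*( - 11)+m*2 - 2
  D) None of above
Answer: B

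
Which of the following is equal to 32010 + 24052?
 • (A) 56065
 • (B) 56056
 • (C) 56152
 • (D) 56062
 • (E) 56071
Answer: D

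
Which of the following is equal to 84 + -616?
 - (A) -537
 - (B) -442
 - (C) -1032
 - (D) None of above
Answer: D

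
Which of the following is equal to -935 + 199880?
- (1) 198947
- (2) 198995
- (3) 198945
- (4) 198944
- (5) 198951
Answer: 3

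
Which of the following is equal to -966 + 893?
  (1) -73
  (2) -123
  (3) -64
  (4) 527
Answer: 1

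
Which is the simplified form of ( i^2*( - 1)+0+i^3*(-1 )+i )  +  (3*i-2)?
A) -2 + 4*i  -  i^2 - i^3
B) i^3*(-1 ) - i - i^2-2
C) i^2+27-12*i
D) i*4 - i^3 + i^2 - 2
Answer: A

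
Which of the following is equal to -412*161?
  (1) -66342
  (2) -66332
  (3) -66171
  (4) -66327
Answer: 2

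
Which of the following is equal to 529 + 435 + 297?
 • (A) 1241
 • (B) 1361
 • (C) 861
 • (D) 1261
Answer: D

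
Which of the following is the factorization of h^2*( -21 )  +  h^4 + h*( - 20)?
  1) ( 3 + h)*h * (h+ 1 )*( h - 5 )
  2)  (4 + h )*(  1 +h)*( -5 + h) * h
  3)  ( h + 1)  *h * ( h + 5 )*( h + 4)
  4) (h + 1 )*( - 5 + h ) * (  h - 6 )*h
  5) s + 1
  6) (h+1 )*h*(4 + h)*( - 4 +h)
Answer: 2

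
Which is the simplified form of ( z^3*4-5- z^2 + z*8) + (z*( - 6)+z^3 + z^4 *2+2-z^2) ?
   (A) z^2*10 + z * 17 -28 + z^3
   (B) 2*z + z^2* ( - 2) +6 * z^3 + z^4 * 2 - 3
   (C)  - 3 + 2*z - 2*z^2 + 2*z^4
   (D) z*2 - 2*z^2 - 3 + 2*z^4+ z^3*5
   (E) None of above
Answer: D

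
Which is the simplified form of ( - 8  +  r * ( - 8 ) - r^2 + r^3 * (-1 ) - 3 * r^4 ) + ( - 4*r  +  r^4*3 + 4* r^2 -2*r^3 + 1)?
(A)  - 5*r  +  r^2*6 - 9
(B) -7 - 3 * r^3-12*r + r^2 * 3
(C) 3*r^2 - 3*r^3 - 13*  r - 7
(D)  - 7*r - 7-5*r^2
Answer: B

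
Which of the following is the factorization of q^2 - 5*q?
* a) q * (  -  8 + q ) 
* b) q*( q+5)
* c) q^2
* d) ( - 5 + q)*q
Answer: d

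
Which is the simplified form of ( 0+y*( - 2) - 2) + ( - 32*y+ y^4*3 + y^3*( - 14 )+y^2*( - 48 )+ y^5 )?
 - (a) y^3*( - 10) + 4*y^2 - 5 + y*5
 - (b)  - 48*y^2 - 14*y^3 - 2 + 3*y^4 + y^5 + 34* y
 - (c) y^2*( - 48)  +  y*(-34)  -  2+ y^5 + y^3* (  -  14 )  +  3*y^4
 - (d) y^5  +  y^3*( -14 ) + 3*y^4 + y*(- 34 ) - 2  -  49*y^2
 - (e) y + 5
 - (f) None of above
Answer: c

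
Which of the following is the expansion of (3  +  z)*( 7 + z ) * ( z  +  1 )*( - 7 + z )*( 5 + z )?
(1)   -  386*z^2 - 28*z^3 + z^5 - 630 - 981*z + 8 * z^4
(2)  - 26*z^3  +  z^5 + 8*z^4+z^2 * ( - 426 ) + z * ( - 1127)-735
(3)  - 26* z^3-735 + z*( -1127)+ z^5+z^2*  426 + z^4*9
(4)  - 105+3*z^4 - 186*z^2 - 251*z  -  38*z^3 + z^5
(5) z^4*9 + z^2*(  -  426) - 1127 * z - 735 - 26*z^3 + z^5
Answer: 5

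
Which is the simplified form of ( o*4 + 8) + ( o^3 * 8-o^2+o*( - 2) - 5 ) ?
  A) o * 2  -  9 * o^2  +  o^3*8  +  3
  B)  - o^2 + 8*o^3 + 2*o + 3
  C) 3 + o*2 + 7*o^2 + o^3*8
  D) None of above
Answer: B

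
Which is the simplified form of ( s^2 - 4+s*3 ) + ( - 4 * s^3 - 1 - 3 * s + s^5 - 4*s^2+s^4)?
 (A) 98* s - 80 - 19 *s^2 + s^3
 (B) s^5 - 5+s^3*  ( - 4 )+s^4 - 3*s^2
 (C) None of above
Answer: B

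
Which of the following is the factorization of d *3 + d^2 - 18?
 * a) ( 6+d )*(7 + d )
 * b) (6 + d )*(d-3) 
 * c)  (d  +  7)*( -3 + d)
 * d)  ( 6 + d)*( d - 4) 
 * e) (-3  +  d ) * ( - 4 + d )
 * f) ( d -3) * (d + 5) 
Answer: b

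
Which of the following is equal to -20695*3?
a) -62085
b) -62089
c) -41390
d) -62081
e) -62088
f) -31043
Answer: a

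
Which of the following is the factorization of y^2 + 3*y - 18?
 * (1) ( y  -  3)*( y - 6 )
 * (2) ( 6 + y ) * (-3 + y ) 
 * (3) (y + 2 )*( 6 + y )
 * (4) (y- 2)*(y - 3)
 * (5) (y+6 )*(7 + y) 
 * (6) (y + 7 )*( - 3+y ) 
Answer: 2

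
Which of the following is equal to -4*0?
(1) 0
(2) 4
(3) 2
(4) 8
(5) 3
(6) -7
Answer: 1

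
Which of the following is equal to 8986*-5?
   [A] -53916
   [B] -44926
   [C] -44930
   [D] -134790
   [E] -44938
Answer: C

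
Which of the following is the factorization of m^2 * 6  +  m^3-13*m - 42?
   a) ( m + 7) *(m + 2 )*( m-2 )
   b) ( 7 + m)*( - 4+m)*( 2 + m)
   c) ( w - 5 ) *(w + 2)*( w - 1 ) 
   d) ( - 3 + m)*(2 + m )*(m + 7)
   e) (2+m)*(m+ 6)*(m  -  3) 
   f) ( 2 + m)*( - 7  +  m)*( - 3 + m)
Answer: d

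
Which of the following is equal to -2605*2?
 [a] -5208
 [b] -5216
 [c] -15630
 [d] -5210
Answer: d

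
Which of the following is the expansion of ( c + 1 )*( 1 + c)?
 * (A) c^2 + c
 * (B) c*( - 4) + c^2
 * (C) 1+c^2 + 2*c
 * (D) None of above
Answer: C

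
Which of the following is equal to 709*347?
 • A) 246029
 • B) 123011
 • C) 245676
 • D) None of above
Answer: D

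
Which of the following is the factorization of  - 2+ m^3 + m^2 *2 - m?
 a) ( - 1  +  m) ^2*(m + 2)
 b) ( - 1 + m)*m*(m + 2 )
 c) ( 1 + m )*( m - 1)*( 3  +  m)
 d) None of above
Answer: d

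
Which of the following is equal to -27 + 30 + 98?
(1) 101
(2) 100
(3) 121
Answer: 1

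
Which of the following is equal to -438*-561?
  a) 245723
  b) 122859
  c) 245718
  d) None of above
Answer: c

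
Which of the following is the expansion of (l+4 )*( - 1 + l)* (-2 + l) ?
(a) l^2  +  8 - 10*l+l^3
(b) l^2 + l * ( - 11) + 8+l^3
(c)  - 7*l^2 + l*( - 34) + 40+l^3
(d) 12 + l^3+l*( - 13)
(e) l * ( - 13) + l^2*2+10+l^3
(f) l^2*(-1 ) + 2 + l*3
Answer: a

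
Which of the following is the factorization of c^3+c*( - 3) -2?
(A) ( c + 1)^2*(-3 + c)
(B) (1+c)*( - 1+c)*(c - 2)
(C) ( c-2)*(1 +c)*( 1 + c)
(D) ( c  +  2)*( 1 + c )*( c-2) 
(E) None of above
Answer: C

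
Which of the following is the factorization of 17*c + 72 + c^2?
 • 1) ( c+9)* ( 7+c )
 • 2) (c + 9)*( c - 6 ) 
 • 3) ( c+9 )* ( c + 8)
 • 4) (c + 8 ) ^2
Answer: 3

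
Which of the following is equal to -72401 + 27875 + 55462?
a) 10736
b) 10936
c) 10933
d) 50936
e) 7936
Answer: b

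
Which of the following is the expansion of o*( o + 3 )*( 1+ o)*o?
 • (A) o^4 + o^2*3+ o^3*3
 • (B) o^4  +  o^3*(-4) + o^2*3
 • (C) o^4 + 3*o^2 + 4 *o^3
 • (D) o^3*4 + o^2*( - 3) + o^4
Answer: C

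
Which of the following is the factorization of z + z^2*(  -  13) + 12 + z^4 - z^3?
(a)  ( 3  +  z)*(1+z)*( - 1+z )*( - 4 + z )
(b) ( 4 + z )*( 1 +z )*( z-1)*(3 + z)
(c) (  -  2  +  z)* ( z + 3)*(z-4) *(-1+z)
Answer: a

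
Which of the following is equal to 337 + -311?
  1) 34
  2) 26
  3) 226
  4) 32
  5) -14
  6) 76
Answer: 2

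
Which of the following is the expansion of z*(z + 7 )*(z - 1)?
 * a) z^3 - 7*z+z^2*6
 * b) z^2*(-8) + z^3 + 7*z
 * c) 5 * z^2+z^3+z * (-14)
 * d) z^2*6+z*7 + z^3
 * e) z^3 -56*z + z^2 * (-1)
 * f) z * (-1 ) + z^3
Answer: a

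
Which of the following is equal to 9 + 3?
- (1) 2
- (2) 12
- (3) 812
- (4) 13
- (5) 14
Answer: 2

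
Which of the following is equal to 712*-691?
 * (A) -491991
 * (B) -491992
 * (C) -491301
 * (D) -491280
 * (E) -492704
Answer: B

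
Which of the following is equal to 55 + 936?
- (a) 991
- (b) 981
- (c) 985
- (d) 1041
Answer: a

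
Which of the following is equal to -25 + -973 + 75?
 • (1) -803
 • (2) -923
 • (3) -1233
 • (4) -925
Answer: 2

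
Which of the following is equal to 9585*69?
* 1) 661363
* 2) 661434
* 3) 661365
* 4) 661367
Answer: 3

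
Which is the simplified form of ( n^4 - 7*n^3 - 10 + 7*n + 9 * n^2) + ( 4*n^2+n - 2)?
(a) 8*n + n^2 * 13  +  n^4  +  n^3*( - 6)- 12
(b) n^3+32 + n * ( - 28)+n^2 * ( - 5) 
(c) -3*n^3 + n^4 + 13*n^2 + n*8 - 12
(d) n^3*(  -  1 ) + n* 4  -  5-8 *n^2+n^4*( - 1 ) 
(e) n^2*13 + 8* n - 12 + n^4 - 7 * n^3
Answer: e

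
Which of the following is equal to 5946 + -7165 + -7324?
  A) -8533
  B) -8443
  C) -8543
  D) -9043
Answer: C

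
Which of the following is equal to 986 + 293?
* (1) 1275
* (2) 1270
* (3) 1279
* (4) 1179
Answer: 3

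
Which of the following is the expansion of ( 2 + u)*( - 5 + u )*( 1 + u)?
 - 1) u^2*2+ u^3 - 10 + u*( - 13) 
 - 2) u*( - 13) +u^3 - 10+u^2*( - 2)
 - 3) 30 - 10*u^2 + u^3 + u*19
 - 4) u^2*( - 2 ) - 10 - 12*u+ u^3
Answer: 2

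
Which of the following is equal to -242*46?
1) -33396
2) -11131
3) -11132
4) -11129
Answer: 3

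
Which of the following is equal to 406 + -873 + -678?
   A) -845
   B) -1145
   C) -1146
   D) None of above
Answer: B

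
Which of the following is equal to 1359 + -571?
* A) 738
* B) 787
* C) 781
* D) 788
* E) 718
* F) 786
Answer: D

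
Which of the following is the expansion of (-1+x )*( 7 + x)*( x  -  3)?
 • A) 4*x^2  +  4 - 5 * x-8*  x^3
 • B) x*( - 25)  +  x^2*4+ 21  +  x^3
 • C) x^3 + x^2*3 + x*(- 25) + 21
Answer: C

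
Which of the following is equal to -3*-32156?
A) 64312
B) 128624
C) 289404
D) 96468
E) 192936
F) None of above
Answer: D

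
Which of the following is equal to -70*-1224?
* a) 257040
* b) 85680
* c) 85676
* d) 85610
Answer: b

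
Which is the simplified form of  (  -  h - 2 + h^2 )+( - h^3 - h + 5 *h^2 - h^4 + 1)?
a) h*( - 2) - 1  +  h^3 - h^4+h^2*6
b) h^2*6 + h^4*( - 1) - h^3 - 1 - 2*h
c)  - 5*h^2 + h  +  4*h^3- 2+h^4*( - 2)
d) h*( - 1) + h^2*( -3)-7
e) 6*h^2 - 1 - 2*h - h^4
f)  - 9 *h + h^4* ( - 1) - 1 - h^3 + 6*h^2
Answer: b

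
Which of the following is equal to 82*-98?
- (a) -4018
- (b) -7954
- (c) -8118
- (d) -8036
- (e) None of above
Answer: d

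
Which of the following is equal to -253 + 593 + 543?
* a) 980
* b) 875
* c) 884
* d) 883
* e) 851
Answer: d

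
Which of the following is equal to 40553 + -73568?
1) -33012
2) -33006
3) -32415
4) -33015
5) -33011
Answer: 4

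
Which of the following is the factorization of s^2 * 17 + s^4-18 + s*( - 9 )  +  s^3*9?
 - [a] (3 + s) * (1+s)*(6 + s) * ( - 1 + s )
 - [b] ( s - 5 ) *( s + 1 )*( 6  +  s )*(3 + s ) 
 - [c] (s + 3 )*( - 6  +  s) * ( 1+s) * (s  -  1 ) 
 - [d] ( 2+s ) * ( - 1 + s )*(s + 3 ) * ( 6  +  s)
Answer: a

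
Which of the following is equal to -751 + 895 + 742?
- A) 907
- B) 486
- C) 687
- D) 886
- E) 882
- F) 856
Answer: D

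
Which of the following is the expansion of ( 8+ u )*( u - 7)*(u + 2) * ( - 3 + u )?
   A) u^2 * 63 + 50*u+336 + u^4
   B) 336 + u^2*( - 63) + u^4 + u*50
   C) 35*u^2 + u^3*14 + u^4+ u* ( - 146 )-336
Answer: B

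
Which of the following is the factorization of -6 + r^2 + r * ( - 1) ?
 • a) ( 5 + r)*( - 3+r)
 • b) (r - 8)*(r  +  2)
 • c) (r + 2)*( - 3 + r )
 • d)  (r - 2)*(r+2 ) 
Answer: c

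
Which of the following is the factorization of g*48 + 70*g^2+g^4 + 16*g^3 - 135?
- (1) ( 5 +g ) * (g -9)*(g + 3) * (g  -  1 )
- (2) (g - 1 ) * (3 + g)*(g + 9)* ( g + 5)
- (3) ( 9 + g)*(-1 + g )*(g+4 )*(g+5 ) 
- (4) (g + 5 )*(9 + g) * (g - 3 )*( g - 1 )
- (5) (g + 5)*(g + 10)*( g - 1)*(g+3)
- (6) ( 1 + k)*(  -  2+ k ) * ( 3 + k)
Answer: 2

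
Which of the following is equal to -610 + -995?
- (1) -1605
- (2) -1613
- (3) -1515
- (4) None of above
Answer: 1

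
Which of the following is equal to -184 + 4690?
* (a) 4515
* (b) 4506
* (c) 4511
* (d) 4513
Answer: b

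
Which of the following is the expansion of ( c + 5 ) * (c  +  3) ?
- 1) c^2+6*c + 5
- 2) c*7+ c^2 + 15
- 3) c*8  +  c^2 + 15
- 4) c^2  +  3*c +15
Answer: 3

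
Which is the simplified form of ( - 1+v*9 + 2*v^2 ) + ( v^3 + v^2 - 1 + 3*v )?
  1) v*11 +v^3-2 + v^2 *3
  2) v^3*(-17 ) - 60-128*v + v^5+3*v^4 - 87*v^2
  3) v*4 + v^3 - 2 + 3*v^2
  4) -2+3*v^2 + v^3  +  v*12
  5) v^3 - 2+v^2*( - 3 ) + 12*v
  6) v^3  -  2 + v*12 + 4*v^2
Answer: 4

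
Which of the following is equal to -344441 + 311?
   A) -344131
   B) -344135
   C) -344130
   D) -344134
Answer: C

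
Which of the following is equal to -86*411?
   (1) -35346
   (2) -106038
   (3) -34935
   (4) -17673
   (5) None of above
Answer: 1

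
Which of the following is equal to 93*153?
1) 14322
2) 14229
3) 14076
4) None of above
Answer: 2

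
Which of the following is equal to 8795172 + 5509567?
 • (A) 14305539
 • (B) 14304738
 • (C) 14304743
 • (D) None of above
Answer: D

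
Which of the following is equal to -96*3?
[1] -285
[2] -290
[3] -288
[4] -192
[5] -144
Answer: 3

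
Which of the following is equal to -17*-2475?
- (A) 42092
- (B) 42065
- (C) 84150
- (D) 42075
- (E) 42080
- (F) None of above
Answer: D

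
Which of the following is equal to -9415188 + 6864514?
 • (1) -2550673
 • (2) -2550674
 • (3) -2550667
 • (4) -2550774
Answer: 2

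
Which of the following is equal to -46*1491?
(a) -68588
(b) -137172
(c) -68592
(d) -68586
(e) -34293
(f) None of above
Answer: d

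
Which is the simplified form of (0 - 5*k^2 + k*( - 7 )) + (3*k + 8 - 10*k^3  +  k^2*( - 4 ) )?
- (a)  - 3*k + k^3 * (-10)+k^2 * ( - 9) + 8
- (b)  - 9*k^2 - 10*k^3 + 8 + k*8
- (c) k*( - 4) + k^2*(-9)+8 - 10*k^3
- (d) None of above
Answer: c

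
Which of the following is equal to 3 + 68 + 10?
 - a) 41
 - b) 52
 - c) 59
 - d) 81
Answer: d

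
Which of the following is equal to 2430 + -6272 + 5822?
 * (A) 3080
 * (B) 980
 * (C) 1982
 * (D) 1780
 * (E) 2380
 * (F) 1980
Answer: F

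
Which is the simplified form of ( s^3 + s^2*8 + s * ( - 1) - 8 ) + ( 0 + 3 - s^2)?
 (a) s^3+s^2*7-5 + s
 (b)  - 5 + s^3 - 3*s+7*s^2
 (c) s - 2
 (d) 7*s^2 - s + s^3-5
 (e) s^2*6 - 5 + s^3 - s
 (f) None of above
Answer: d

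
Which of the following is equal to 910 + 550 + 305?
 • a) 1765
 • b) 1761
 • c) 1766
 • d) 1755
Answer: a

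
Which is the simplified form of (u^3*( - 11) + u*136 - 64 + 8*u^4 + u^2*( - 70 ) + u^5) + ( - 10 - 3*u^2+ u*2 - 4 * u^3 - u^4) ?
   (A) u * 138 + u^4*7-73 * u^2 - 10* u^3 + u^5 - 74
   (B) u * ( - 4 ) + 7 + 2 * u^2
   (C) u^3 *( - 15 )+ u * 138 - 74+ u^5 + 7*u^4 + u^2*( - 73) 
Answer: C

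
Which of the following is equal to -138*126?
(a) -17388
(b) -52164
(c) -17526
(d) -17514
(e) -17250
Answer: a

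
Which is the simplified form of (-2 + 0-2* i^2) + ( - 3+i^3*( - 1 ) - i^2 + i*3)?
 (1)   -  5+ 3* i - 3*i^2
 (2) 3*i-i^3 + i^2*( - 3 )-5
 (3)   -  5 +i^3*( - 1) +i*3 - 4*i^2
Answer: 2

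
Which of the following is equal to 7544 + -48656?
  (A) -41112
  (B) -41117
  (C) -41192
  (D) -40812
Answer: A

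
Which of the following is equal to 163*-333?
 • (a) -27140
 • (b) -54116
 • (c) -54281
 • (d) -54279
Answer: d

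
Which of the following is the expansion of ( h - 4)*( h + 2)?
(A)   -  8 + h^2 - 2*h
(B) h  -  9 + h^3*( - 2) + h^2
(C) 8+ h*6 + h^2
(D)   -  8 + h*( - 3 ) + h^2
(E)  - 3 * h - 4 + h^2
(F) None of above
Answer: A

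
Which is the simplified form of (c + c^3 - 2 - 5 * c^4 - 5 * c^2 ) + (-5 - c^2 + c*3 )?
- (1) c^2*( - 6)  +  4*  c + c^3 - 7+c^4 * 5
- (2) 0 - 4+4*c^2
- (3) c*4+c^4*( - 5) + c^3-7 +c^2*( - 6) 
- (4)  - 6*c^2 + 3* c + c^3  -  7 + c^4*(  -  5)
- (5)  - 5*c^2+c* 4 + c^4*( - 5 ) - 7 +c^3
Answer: 3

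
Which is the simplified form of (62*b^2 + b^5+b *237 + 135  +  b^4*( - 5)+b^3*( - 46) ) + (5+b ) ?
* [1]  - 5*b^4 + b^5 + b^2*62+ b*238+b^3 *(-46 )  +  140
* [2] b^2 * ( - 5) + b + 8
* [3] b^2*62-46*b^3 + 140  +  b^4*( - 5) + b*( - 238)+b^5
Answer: 1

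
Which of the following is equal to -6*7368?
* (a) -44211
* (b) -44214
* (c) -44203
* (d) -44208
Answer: d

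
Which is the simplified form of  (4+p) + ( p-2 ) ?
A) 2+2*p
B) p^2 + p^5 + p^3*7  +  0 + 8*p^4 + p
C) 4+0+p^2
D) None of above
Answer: A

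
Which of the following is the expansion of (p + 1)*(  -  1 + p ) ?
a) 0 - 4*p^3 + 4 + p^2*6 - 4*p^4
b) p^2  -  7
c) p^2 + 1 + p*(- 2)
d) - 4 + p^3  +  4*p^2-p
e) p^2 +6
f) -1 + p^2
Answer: f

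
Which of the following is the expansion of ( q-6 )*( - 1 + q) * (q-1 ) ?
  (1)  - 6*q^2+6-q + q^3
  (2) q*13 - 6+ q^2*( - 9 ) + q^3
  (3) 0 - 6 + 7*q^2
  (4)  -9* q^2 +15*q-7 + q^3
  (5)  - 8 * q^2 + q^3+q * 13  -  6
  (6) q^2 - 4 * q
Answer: 5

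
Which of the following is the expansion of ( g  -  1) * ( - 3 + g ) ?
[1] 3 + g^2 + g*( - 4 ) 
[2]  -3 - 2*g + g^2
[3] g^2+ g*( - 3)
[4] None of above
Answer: 1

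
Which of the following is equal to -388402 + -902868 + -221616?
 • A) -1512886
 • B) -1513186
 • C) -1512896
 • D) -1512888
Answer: A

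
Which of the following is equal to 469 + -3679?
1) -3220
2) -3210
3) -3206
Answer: 2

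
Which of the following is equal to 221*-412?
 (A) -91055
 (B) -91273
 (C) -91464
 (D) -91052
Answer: D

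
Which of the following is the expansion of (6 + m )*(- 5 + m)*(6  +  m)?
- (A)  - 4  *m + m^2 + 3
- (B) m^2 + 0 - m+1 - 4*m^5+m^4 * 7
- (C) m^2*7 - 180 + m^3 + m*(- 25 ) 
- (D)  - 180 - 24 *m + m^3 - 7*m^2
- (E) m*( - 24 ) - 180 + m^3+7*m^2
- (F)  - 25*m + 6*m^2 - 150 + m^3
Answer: E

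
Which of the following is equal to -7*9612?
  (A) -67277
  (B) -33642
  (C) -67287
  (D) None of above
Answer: D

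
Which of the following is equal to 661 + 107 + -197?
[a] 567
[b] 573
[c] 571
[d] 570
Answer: c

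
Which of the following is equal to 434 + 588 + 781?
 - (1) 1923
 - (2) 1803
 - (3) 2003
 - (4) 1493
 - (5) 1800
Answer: 2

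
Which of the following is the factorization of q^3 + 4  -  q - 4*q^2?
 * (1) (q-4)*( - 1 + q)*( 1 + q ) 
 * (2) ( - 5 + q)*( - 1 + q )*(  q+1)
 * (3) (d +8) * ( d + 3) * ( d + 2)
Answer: 1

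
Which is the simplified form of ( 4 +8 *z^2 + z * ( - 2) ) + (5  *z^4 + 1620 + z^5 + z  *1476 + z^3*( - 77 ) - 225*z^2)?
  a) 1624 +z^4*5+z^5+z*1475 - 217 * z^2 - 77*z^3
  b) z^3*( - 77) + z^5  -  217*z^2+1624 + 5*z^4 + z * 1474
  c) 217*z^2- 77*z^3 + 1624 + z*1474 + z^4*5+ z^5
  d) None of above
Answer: b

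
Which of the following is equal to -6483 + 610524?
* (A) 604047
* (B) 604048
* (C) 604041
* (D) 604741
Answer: C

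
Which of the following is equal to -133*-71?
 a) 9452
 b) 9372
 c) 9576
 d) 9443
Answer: d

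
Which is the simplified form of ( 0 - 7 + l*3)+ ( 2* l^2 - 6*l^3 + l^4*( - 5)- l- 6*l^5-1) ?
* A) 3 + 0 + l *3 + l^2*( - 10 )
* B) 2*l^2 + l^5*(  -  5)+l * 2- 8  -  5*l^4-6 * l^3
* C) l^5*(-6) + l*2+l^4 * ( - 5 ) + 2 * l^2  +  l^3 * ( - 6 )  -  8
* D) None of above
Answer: C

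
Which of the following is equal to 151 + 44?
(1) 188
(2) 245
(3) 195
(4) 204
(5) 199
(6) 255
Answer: 3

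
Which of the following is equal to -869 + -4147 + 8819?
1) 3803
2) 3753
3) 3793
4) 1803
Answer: 1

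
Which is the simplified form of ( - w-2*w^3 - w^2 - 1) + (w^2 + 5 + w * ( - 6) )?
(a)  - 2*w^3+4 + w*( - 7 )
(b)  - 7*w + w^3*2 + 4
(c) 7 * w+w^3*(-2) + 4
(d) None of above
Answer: a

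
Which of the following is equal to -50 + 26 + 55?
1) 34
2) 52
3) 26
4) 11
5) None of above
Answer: 5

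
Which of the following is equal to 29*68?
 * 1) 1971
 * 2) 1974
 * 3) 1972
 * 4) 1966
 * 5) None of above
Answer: 3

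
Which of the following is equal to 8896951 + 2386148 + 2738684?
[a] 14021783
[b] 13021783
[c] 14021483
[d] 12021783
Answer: a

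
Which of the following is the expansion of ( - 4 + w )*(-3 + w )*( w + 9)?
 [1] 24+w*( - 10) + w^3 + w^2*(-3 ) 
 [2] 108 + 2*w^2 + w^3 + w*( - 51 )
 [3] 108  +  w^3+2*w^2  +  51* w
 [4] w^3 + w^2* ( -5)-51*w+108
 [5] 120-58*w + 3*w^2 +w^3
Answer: 2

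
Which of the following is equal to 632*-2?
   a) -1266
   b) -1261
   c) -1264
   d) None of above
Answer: c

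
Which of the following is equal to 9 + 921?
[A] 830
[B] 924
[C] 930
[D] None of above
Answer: C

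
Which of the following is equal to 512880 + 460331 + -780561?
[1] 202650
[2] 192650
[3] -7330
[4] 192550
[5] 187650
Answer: 2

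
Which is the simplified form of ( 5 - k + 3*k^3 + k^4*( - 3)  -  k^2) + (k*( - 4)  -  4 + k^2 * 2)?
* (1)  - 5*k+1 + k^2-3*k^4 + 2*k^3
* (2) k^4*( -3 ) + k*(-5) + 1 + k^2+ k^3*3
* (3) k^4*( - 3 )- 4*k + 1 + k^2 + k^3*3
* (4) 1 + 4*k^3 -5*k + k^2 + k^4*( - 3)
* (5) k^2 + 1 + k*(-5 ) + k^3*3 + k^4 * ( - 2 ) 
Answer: 2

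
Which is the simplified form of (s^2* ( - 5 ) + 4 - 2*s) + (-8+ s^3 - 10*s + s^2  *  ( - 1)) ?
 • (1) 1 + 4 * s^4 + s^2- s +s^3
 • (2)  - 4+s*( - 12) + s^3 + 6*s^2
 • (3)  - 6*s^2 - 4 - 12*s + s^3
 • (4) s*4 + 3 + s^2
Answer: 3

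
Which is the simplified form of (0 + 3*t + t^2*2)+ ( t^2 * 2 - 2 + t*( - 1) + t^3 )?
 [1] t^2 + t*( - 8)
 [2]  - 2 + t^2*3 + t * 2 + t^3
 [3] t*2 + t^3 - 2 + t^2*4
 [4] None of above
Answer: 3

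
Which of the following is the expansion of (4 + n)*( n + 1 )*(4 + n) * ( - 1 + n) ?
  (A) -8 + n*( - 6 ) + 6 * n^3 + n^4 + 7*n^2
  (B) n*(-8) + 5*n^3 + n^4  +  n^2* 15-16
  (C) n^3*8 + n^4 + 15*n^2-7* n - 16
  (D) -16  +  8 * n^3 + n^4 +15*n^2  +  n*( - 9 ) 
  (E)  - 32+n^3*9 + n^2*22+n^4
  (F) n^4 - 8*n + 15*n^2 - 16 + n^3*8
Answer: F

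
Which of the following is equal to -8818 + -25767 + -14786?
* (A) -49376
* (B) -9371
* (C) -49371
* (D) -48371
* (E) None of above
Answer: C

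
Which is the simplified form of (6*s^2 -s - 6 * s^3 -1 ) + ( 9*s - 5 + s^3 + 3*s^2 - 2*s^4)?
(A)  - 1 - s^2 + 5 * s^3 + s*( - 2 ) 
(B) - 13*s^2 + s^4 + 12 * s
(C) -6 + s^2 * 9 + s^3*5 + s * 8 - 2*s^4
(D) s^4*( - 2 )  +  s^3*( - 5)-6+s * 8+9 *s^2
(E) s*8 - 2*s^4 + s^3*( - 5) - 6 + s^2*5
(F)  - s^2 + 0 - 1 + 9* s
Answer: D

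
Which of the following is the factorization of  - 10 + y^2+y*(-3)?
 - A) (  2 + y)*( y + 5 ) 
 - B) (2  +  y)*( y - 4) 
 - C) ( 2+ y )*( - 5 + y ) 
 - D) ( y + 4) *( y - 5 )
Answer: C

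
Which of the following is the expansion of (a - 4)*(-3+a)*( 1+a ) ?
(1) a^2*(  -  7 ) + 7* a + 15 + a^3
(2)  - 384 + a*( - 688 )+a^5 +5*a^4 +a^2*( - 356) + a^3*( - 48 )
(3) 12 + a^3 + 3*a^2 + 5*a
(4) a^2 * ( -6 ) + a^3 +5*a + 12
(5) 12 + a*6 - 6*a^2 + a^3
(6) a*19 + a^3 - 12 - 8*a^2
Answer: 4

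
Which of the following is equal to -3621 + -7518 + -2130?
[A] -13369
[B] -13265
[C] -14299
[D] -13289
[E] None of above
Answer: E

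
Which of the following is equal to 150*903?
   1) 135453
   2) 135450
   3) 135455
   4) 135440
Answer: 2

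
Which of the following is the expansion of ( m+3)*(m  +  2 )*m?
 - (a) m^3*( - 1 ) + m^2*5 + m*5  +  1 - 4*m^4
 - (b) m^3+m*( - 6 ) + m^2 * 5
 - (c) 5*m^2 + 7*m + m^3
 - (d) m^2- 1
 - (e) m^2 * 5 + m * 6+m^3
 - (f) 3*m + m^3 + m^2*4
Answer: e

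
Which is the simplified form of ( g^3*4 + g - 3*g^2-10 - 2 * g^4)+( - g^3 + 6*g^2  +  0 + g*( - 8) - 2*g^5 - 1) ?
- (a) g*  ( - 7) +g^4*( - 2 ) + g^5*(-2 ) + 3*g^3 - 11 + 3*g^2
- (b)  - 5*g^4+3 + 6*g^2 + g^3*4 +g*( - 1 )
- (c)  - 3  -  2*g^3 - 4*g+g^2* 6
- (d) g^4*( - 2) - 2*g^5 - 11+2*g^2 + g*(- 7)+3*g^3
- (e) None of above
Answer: a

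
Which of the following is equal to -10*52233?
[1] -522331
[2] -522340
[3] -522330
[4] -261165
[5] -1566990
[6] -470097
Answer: 3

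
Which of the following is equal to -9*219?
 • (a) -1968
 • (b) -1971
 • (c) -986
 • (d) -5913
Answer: b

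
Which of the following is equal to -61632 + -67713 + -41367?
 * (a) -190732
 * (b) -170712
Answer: b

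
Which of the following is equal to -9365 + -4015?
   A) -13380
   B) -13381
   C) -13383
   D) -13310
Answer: A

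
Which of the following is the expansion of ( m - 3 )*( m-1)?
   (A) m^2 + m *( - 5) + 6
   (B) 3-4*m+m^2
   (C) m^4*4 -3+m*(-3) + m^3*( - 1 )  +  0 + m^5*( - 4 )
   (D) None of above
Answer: B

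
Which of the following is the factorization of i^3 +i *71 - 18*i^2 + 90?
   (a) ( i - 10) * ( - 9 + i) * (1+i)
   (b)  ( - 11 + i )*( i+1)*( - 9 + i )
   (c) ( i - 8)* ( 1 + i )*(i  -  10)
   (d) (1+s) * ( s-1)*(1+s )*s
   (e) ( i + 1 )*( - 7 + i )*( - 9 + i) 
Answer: a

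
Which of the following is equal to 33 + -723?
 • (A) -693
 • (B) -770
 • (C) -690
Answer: C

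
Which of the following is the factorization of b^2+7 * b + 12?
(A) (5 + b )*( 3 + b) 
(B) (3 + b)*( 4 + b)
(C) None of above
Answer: B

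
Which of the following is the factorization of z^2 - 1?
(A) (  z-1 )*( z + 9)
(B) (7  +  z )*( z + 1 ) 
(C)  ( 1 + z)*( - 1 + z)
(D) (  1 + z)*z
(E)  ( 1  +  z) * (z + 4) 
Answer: C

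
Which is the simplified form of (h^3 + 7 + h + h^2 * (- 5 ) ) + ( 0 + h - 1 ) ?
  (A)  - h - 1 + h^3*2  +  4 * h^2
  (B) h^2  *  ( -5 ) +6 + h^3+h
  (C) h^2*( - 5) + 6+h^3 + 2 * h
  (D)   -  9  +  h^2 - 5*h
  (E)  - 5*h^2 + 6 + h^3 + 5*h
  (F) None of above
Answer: C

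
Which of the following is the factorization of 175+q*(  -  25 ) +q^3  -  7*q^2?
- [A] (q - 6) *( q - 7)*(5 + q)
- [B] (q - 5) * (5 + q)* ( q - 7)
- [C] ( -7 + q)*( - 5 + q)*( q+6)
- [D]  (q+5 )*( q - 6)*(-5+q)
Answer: B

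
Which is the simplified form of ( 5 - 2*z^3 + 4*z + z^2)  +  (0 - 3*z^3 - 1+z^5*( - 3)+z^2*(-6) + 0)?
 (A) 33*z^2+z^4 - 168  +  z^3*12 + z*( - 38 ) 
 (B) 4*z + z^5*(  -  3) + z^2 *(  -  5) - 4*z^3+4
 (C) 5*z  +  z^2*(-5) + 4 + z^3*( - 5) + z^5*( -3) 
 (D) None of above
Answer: D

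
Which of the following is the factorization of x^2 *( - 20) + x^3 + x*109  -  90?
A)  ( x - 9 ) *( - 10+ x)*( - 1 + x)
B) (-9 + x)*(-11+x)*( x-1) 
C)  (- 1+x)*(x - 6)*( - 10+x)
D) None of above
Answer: A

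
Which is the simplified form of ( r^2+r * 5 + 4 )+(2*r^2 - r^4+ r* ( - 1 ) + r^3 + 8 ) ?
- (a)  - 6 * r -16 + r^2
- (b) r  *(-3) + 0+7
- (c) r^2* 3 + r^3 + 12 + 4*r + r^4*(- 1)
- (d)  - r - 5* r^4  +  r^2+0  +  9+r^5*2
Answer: c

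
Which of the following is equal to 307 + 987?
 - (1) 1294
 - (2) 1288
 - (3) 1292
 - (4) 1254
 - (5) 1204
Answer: 1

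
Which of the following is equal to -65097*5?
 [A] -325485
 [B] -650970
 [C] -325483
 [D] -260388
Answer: A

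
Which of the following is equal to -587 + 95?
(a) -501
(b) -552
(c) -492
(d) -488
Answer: c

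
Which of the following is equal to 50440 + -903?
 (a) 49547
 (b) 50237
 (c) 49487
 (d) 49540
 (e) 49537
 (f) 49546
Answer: e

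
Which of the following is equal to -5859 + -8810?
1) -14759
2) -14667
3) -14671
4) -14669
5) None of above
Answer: 4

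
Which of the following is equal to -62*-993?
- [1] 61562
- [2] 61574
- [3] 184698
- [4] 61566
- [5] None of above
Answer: 4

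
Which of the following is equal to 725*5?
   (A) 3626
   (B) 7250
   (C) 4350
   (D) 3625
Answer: D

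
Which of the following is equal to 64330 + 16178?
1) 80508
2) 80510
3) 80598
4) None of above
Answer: 1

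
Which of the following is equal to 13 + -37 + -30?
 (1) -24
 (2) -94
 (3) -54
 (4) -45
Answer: 3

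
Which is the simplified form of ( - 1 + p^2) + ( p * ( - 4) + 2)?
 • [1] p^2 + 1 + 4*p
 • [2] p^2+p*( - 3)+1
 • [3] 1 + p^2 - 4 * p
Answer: 3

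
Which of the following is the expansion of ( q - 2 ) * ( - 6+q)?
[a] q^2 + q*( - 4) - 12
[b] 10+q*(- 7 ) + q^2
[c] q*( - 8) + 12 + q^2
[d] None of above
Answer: c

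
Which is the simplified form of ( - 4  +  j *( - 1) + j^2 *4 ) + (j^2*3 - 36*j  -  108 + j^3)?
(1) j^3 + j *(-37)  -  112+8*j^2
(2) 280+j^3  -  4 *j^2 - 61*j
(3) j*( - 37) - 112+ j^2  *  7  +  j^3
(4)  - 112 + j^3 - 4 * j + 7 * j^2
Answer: 3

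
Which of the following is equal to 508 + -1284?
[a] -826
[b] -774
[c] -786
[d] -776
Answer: d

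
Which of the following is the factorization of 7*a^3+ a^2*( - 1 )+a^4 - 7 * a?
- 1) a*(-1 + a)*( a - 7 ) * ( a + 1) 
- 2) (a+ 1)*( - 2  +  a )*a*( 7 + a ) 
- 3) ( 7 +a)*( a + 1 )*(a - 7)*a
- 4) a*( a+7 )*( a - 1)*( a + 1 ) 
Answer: 4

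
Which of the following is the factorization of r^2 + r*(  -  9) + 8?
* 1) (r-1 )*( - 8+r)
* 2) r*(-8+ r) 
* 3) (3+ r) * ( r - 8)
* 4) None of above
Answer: 1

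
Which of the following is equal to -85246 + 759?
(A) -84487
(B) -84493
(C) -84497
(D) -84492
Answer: A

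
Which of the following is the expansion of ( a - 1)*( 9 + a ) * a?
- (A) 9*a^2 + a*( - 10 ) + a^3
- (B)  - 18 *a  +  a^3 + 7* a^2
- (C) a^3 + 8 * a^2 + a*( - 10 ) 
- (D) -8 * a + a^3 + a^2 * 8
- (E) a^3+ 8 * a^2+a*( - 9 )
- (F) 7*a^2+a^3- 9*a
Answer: E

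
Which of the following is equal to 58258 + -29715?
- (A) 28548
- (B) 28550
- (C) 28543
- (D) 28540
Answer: C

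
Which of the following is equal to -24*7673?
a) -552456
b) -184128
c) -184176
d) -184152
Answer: d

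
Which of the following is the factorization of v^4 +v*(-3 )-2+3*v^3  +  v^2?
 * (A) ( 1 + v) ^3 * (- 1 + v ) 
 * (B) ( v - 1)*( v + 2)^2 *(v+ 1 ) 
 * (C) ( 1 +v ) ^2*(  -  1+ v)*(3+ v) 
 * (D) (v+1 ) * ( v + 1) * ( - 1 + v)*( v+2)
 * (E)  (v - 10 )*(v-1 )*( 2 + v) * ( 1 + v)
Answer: D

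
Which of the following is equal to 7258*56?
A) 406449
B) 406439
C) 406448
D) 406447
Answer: C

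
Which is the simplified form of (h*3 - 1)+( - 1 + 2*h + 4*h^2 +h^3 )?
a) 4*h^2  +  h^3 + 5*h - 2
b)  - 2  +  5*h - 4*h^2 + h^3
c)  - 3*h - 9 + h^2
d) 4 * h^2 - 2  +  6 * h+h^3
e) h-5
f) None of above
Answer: a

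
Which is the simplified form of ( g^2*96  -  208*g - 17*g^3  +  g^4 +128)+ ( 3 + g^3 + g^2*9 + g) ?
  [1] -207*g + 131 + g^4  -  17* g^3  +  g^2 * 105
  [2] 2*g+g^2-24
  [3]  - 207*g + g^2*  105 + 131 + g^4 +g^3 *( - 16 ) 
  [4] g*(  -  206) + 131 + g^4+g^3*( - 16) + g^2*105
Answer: 3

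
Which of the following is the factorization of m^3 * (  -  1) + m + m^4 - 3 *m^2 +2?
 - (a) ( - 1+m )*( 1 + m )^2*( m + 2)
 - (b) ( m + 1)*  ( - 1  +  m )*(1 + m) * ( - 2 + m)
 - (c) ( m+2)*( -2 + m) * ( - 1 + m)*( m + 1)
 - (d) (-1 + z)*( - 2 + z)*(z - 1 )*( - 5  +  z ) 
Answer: b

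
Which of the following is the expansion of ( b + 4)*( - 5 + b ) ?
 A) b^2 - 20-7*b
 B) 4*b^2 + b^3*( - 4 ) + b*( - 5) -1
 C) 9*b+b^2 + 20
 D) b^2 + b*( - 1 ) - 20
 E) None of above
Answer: D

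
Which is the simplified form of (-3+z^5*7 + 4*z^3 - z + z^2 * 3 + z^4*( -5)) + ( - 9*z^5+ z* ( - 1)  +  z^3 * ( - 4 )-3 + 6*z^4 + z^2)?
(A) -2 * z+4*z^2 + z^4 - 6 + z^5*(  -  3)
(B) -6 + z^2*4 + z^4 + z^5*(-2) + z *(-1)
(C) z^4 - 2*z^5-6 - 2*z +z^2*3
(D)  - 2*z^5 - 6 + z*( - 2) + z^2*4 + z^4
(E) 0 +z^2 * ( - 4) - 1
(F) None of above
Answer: D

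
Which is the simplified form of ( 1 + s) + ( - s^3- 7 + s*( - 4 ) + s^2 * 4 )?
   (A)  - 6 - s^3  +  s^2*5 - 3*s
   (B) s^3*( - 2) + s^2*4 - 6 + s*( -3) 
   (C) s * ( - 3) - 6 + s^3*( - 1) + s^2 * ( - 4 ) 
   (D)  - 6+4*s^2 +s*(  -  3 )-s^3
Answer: D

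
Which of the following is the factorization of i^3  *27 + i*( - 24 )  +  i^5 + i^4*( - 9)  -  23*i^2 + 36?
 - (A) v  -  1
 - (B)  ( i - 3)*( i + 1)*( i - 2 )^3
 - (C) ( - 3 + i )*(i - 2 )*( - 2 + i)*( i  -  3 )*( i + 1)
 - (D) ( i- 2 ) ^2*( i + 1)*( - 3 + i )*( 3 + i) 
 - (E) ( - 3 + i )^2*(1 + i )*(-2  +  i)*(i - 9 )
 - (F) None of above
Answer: C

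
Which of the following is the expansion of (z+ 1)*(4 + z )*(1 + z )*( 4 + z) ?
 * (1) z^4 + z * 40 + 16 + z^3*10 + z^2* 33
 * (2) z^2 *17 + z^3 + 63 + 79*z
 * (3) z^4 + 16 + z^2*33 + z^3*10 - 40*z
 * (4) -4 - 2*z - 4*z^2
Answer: 1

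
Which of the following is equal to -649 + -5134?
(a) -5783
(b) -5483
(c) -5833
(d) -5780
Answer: a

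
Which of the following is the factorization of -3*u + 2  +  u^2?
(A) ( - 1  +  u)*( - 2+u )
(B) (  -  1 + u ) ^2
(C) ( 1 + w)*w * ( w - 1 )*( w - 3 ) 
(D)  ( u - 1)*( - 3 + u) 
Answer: A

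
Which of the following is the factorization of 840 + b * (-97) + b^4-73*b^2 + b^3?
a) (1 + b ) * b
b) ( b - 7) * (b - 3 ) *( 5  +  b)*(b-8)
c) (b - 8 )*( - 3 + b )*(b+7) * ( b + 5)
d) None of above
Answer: c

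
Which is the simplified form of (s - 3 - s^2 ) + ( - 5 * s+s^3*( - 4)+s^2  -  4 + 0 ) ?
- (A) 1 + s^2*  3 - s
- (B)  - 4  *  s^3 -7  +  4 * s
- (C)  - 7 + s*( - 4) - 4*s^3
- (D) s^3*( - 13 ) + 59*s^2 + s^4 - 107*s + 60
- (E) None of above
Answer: C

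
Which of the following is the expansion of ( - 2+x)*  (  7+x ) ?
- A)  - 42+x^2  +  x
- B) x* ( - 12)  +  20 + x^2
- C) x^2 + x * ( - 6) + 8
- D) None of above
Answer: D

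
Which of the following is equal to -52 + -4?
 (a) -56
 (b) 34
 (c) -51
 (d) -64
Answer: a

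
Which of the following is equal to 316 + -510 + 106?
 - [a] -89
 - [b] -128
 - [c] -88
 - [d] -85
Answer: c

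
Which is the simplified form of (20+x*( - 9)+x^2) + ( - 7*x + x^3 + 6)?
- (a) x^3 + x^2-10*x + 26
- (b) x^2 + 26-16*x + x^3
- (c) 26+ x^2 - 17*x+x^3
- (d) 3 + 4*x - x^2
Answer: b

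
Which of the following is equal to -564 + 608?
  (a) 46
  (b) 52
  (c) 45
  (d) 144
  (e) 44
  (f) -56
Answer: e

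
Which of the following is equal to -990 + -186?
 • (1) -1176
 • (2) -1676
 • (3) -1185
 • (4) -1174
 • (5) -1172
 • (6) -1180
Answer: 1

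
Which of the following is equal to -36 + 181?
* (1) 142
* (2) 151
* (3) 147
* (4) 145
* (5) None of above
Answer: 4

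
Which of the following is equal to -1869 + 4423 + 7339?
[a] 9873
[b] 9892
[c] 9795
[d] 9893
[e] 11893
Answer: d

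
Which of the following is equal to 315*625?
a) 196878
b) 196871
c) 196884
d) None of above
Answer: d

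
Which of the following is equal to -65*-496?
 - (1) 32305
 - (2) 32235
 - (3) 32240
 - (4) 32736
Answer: 3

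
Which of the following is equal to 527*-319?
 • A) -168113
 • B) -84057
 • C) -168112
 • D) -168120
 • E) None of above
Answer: A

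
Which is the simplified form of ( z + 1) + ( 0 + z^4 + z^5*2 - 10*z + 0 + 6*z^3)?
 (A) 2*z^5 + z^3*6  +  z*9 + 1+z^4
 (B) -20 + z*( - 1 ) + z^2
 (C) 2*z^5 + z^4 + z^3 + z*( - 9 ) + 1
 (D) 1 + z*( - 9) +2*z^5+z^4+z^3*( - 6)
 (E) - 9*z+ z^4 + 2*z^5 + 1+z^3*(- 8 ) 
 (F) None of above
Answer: F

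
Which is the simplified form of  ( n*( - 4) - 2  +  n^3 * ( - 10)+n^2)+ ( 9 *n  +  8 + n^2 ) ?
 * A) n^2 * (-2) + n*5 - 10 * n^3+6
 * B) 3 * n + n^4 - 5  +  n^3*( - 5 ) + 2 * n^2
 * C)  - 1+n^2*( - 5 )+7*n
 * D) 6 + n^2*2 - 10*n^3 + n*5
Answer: D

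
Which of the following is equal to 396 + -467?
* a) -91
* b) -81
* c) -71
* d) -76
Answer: c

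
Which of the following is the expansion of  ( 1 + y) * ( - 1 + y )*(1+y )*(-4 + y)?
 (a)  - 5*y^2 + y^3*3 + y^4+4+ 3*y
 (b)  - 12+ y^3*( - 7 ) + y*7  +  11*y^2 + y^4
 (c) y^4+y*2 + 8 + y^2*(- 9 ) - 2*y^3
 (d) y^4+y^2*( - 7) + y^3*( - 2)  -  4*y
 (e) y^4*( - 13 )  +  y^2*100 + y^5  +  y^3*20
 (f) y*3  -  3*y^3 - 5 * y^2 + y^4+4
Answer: f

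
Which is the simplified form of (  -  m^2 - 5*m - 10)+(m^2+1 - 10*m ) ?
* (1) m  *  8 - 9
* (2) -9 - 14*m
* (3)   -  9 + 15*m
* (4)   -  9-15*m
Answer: 4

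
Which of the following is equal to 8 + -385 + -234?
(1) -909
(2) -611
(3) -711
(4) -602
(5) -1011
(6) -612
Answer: 2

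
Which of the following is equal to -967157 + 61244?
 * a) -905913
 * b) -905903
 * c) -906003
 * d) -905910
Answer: a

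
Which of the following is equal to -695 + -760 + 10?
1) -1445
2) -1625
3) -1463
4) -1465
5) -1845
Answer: 1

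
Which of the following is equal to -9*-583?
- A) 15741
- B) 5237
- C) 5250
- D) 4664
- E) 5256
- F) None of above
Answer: F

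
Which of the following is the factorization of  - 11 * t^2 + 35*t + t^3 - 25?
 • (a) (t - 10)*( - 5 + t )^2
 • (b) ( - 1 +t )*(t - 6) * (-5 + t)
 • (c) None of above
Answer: c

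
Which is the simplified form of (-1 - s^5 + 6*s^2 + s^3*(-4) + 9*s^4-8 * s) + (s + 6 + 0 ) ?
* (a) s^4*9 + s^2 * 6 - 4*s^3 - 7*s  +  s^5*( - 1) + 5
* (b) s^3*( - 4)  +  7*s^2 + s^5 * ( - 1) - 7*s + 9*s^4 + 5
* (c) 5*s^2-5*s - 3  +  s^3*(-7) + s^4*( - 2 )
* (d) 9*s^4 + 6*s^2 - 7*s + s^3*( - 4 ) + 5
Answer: a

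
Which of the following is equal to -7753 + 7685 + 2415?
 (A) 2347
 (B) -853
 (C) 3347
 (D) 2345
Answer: A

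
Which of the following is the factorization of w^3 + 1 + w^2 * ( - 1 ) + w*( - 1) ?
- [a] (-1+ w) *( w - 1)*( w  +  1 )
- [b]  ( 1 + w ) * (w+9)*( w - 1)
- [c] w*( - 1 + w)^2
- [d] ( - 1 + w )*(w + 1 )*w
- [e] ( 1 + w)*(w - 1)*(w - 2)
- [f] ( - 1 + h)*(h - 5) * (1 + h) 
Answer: a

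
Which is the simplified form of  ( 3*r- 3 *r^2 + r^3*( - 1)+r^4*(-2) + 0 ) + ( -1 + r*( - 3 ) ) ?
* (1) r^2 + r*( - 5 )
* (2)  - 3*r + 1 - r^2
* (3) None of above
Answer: 3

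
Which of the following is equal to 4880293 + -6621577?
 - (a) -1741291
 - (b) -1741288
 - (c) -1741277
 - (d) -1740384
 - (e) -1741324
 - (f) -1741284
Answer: f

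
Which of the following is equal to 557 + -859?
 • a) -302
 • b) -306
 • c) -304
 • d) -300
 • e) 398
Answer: a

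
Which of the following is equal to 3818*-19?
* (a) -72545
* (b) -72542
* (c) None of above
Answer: b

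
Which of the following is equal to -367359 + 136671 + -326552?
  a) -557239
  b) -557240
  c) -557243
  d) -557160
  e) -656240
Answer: b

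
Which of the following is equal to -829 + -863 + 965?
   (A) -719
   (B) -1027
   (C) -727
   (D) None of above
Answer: C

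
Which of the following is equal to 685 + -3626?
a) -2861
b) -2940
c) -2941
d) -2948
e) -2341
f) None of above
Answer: c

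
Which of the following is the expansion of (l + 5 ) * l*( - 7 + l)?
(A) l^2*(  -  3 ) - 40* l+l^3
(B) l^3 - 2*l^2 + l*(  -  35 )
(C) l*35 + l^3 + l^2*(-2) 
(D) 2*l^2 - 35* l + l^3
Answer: B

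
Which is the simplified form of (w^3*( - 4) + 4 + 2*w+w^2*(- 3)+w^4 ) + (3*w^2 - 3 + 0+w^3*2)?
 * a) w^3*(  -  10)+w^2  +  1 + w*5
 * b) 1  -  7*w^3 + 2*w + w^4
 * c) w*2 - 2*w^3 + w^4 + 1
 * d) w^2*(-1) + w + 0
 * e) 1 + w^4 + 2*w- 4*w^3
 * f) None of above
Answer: c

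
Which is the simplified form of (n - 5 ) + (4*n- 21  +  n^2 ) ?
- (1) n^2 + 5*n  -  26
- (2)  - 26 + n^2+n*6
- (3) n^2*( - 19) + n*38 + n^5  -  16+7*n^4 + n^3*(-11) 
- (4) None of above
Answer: 1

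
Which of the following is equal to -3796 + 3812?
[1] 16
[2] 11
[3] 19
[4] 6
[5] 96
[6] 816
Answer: 1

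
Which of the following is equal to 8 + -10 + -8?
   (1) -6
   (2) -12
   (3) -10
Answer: 3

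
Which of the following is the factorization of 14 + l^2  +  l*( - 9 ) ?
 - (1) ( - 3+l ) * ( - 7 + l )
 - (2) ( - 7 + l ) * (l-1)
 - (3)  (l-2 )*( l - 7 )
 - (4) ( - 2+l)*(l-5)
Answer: 3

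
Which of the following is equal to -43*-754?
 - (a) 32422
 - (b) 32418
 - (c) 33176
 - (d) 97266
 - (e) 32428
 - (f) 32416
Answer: a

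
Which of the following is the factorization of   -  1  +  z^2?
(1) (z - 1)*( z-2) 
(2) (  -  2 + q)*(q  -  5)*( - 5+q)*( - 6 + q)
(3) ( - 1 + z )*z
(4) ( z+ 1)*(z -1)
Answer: 4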